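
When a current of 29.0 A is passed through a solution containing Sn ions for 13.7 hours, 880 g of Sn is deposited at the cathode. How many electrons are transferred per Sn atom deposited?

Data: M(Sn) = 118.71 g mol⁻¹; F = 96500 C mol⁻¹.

Q = I·t = 29.00 A × 49320 s = 1430000 C, so n(e⁻) = 1430000/96500 = 14.82 mol.
n(Sn) deposited = 880 / 118.71 = 7.413 mol.
Electrons per atom = n(e⁻)/n(Sn) = 14.82 / 7.413 = 2.00 ≈ 2, so the ion is Sn²⁺.

2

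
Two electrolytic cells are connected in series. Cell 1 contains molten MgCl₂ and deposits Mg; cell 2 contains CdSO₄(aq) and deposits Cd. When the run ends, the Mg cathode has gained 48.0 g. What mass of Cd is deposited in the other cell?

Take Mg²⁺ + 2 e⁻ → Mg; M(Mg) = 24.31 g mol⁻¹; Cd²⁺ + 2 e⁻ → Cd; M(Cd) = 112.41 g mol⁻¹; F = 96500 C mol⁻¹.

222 g

n(Mg) = 48.0 / 24.31 = 1.974 mol.
Since Mg²⁺ + 2 e⁻ → Mg, n(e⁻) passed = 2 × 1.974 = 3.949 mol.
Cells in series carry the same charge, so the same 3.949 mol of electrons passes through cell 2.
Cd²⁺ + 2 e⁻ → Cd, so n(Cd) = 3.949 / 2 = 1.974 mol.
m(Cd) = 1.974 × 112.41 = 222 g.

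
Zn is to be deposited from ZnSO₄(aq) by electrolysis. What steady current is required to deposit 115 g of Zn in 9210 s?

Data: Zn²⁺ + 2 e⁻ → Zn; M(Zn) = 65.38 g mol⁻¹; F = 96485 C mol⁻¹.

n(Zn) = 115 / 65.38 = 1.759 mol.
n(e⁻) = 2 × 1.759 = 3.518 mol.
Q = n(e⁻)·F = 3.518 × 96485 = 339400 C.
I = Q/t = 339400 / 9210.0 s = 36.9 A.

36.9 A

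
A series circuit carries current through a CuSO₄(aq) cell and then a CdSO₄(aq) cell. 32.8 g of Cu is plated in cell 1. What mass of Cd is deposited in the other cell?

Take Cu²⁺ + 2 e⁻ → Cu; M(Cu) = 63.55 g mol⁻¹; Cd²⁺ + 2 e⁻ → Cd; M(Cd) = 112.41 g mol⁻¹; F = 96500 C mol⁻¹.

58.0 g

n(Cu) = 32.8 / 63.55 = 0.5161 mol.
Since Cu²⁺ + 2 e⁻ → Cu, n(e⁻) passed = 2 × 0.5161 = 1.032 mol.
Cells in series carry the same charge, so the same 1.032 mol of electrons passes through cell 2.
Cd²⁺ + 2 e⁻ → Cd, so n(Cd) = 1.032 / 2 = 0.5161 mol.
m(Cd) = 0.5161 × 112.41 = 58.0 g.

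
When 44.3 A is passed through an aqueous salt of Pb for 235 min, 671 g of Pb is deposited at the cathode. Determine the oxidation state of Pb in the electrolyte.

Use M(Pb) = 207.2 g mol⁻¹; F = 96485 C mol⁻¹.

+2

Q = I·t = 44.30 A × 14100 s = 624600 C, so n(e⁻) = 624600/96485 = 6.474 mol.
n(Pb) deposited = 671 / 207.2 = 3.238 mol.
Electrons per atom = n(e⁻)/n(Pb) = 6.474 / 3.238 = 2.00 ≈ 2, so the ion is Pb²⁺.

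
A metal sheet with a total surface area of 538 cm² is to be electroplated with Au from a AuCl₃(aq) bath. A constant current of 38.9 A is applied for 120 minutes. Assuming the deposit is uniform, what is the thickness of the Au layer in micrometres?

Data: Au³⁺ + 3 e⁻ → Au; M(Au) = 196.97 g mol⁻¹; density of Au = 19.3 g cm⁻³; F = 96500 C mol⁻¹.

Q = I·t = 38.90 × 7200.0 = 280100 C; n(e⁻) = 2.902 mol.
n(Au) = n(e⁻)/3 = 0.9675 mol, so m = 0.9675 × 196.97 = 190.6 g.
Volume = m/ρ = 190.6 / 19.3 = 9.874 cm³.
Thickness = V/A = 9.874 / 538 = 0.0184 cm = 184 μm.

184 μm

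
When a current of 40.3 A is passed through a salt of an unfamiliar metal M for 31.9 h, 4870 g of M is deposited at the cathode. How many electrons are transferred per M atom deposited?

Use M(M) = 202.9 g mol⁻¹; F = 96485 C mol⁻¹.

Q = I·t = 40.30 A × 114840 s = 4628000 C, so n(e⁻) = 4628000/96485 = 47.97 mol.
n(M) deposited = 4870 / 202.9 = 24.00 mol.
Electrons per atom = n(e⁻)/n(M) = 47.97 / 24.00 = 2.00 ≈ 2, so the ion is M²⁺.

2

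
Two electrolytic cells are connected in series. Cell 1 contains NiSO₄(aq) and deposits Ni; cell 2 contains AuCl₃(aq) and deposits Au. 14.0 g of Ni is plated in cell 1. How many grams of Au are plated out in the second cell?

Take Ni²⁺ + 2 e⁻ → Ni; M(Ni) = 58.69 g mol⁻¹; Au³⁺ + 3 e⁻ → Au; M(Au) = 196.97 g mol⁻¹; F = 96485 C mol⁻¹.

n(Ni) = 14.0 / 58.69 = 0.2385 mol.
Since Ni²⁺ + 2 e⁻ → Ni, n(e⁻) passed = 2 × 0.2385 = 0.4771 mol.
Cells in series carry the same charge, so the same 0.4771 mol of electrons passes through cell 2.
Au³⁺ + 3 e⁻ → Au, so n(Au) = 0.4771 / 3 = 0.1590 mol.
m(Au) = 0.1590 × 196.97 = 31.3 g.

31.3 g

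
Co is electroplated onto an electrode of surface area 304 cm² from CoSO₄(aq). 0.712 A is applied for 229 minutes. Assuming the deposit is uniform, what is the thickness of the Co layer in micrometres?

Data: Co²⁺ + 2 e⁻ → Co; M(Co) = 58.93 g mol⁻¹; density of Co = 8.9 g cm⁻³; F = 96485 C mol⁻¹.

11.0 μm

Q = I·t = 0.7120 × 13740 = 9783 C; n(e⁻) = 0.1014 mol.
n(Co) = n(e⁻)/2 = 0.05070 mol, so m = 0.05070 × 58.93 = 2.988 g.
Volume = m/ρ = 2.988 / 8.9 = 0.3357 cm³.
Thickness = V/A = 0.3357 / 304 = 0.00110 cm = 11.0 μm.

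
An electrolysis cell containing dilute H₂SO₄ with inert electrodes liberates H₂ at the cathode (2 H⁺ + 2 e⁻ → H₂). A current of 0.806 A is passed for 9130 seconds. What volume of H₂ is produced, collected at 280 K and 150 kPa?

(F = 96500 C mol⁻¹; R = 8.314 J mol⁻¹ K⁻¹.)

0.592 L

Q = I·t = 0.8060 A × 9130.0 s = 7359 C.
n(e⁻) = Q/F = 7359 / 96500 = 0.07626 mol.
2 electrons are transferred per H₂ molecule, so n(H₂) = 0.07626 / 2 = 0.03813 mol.
V = nRT/P = (0.03813 × 8.314 × 280) / (150 × 10³ Pa) = 5.92 × 10⁻⁴ m³ = 0.592 L.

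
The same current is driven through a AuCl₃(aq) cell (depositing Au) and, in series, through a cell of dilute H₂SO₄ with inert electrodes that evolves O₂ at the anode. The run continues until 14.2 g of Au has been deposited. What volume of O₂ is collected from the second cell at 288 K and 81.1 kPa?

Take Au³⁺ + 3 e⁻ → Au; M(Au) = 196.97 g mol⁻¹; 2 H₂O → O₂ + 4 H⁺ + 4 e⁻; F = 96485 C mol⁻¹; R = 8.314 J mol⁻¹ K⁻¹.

1.60 L

n(Au) = 14.2 / 196.97 = 0.07209 mol, so n(e⁻) = 3 × 0.07209 = 0.2163 mol.
The cells are in series, so the same 0.2163 mol of electrons passes through the second cell.
2 H₂O → O₂ + 4 H⁺ + 4 e⁻ — 4 mol e⁻ per mol O₂, so n(O₂) = 0.2163/4 = 0.05407 mol.
V = nRT/P = (0.05407 × 8.314 × 288) / (81.1 × 10³) = 0.00160 m³ = 1.60 L.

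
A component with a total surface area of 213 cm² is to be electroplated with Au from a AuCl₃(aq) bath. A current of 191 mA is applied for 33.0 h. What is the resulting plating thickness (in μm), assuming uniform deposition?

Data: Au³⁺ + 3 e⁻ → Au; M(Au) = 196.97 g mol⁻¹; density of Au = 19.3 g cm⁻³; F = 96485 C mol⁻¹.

Q = I·t = 0.1910 × 118800 = 22690 C; n(e⁻) = 0.2352 mol.
n(Au) = n(e⁻)/3 = 0.07839 mol, so m = 0.07839 × 196.97 = 15.44 g.
Volume = m/ρ = 15.44 / 19.3 = 0.8000 cm³.
Thickness = V/A = 0.8000 / 213 = 0.00376 cm = 37.6 μm.

37.6 μm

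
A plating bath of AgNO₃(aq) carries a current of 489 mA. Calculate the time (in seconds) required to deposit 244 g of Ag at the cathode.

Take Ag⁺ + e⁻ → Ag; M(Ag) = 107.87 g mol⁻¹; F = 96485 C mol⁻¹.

4.46 × 10⁵ s

n(Ag) = m/M = 244 / 107.87 = 2.262 mol.
Each Ag atom requires 1 electron, so n(e⁻) = 1 × 2.262 = 2.262 mol.
Q = n(e⁻)·F = 2.262 × 96485 = 218200 C.
t = Q/I = 218200 / 0.4890 A = 446300 s.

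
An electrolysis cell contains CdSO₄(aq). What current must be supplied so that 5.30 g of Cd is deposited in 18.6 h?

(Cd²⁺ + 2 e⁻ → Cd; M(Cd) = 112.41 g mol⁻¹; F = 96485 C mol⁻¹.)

n(Cd) = 5.30 / 112.41 = 0.04715 mol.
n(e⁻) = 2 × 0.04715 = 0.09430 mol.
Q = n(e⁻)·F = 0.09430 × 96485 = 9098 C.
I = Q/t = 9098 / 66960 s = 0.136 A.

0.136 A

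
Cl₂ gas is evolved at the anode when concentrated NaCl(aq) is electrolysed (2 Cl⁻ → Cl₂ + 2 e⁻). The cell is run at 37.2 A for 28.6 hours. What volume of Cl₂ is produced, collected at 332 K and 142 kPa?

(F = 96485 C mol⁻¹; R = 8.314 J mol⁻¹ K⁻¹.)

Q = I·t = 37.20 A × 102960 s = 3830000 C.
n(e⁻) = Q/F = 3830000 / 96485 = 39.70 mol.
2 electrons are transferred per Cl₂ molecule, so n(Cl₂) = 39.70 / 2 = 19.85 mol.
V = nRT/P = (19.85 × 8.314 × 332) / (142 × 10³ Pa) = 0.386 m³ = 386 L.

386 L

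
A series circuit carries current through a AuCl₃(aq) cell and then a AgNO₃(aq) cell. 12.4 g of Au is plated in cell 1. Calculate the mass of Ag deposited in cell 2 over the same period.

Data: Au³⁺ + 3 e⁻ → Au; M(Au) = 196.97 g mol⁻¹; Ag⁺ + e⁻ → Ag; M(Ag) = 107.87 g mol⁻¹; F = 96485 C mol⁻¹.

n(Au) = 12.4 / 196.97 = 0.06295 mol.
Since Au³⁺ + 3 e⁻ → Au, n(e⁻) passed = 3 × 0.06295 = 0.1889 mol.
Cells in series carry the same charge, so the same 0.1889 mol of electrons passes through cell 2.
Ag⁺ + e⁻ → Ag, so n(Ag) = 0.1889 / 1 = 0.1889 mol.
m(Ag) = 0.1889 × 107.87 = 20.4 g.

20.4 g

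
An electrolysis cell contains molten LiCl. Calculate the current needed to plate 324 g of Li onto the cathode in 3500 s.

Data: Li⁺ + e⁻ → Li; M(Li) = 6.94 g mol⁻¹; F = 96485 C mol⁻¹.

n(Li) = 324 / 6.94 = 46.69 mol.
n(e⁻) = 1 × 46.69 = 46.69 mol.
Q = n(e⁻)·F = 46.69 × 96485 = 4504000 C.
I = Q/t = 4504000 / 3500.0 s = 1290 A.

1290 A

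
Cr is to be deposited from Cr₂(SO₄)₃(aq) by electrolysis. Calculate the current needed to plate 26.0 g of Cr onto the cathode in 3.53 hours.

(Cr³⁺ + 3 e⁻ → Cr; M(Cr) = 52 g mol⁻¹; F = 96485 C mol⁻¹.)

11.4 A

n(Cr) = 26.0 / 52 = 0.5000 mol.
n(e⁻) = 3 × 0.5000 = 1.500 mol.
Q = n(e⁻)·F = 1.500 × 96485 = 144700 C.
I = Q/t = 144700 / 12708 s = 11.4 A.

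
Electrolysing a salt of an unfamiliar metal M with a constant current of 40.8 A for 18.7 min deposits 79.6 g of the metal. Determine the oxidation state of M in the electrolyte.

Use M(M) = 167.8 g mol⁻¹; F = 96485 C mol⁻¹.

+1

Q = I·t = 40.80 A × 1122.0 s = 45780 C, so n(e⁻) = 45780/96485 = 0.4745 mol.
n(M) deposited = 79.6 / 167.8 = 0.4744 mol.
Electrons per atom = n(e⁻)/n(M) = 0.4745 / 0.4744 = 1.00 ≈ 1, so the ion is M⁺.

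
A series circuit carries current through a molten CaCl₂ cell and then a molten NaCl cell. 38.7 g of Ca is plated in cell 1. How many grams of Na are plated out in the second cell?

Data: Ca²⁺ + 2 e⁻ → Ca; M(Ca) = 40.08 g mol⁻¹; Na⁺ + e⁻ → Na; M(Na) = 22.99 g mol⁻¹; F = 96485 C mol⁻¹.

44.4 g

n(Ca) = 38.7 / 40.08 = 0.9656 mol.
Since Ca²⁺ + 2 e⁻ → Ca, n(e⁻) passed = 2 × 0.9656 = 1.931 mol.
Cells in series carry the same charge, so the same 1.931 mol of electrons passes through cell 2.
Na⁺ + e⁻ → Na, so n(Na) = 1.931 / 1 = 1.931 mol.
m(Na) = 1.931 × 22.99 = 44.4 g.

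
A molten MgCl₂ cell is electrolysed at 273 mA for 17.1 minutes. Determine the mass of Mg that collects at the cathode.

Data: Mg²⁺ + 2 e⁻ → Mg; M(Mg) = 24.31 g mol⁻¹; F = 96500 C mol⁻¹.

Q = I·t = 0.2730 A × 1026.0 s = 280.1 C.
n(e⁻) = Q/F = 280.1 / 96500 = 0.002903 mol.
Mg²⁺ + 2 e⁻ → Mg, so n(Mg) = n(e⁻)/2 = 0.001451 mol.
m = n·M = 0.001451 × 24.31 = 0.0353 g.

0.0353 g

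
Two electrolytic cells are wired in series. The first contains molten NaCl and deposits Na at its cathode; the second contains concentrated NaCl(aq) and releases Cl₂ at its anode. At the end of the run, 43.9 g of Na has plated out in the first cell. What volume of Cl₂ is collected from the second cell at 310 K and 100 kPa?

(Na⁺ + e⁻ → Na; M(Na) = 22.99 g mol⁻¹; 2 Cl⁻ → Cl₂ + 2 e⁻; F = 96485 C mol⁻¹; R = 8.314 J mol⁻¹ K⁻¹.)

n(Na) = 43.9 / 22.99 = 1.910 mol, so n(e⁻) = 1 × 1.910 = 1.910 mol.
The cells are in series, so the same 1.910 mol of electrons passes through the second cell.
2 Cl⁻ → Cl₂ + 2 e⁻ — 2 mol e⁻ per mol Cl₂, so n(Cl₂) = 1.910/2 = 0.9548 mol.
V = nRT/P = (0.9548 × 8.314 × 310) / (100 × 10³) = 0.0246 m³ = 24.6 L.

24.6 L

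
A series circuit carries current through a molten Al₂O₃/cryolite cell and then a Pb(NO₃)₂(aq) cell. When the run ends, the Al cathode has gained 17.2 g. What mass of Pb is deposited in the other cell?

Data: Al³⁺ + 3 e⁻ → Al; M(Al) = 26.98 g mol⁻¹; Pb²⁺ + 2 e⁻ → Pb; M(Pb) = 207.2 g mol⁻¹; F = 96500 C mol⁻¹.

n(Al) = 17.2 / 26.98 = 0.6375 mol.
Since Al³⁺ + 3 e⁻ → Al, n(e⁻) passed = 3 × 0.6375 = 1.913 mol.
Cells in series carry the same charge, so the same 1.913 mol of electrons passes through cell 2.
Pb²⁺ + 2 e⁻ → Pb, so n(Pb) = 1.913 / 2 = 0.9563 mol.
m(Pb) = 0.9563 × 207.2 = 198 g.

198 g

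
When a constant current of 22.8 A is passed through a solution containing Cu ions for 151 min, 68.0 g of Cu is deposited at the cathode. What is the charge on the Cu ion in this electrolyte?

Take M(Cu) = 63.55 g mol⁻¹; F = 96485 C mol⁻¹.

Q = I·t = 22.80 A × 9060.0 s = 206600 C, so n(e⁻) = 206600/96485 = 2.141 mol.
n(Cu) deposited = 68.0 / 63.55 = 1.070 mol.
Electrons per atom = n(e⁻)/n(Cu) = 2.141 / 1.070 = 2.00 ≈ 2, so the ion is Cu²⁺.

+2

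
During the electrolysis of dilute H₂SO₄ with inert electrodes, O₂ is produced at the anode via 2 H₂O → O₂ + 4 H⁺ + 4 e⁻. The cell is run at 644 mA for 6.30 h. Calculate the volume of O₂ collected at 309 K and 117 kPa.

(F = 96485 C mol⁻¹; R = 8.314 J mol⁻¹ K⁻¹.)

0.831 L

Q = I·t = 0.6440 A × 22680 s = 14610 C.
n(e⁻) = Q/F = 14610 / 96485 = 0.1514 mol.
4 electrons are transferred per O₂ molecule, so n(O₂) = 0.1514 / 4 = 0.03785 mol.
V = nRT/P = (0.03785 × 8.314 × 309) / (117 × 10³ Pa) = 8.31 × 10⁻⁴ m³ = 0.831 L.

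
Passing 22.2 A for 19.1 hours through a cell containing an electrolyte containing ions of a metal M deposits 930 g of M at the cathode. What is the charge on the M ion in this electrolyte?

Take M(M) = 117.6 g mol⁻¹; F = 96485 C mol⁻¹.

+2

Q = I·t = 22.20 A × 68760 s = 1526000 C, so n(e⁻) = 1526000/96485 = 15.82 mol.
n(M) deposited = 930 / 117.6 = 7.908 mol.
Electrons per atom = n(e⁻)/n(M) = 15.82 / 7.908 = 2.00 ≈ 2, so the ion is M²⁺.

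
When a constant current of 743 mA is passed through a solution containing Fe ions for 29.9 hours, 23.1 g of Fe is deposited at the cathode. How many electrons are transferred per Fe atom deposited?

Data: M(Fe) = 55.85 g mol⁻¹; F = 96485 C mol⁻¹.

Q = I·t = 0.7430 A × 107640 s = 79980 C, so n(e⁻) = 79980/96485 = 0.8289 mol.
n(Fe) deposited = 23.1 / 55.85 = 0.4136 mol.
Electrons per atom = n(e⁻)/n(Fe) = 0.8289 / 0.4136 = 2.00 ≈ 2, so the ion is Fe²⁺.

2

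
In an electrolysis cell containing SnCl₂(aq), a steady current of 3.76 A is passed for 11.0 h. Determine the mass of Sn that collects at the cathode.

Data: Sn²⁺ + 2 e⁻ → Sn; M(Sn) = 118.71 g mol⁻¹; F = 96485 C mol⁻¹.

91.6 g

Q = I·t = 3.760 A × 39600 s = 148900 C.
n(e⁻) = Q/F = 148900 / 96485 = 1.543 mol.
Sn²⁺ + 2 e⁻ → Sn, so n(Sn) = n(e⁻)/2 = 0.7716 mol.
m = n·M = 0.7716 × 118.71 = 91.6 g.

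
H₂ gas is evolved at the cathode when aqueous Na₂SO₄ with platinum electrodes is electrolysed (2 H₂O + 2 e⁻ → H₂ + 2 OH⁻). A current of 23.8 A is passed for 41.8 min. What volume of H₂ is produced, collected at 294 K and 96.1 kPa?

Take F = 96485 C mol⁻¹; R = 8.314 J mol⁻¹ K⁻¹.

Q = I·t = 23.80 A × 2508.0 s = 59690 C.
n(e⁻) = Q/F = 59690 / 96485 = 0.6186 mol.
2 electrons are transferred per H₂ molecule, so n(H₂) = 0.6186 / 2 = 0.3093 mol.
V = nRT/P = (0.3093 × 8.314 × 294) / (96.1 × 10³ Pa) = 0.00787 m³ = 7.87 L.

7.87 L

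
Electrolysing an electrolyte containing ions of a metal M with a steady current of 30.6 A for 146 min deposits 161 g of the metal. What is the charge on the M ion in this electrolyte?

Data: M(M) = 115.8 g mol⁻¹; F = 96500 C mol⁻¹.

+2

Q = I·t = 30.60 A × 8760.0 s = 268100 C, so n(e⁻) = 268100/96500 = 2.778 mol.
n(M) deposited = 161 / 115.8 = 1.390 mol.
Electrons per atom = n(e⁻)/n(M) = 2.778 / 1.390 = 2.00 ≈ 2, so the ion is M²⁺.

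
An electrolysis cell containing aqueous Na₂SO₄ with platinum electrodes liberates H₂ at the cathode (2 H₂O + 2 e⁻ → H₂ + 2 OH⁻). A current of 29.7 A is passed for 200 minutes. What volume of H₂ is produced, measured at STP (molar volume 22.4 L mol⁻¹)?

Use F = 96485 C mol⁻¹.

Q = I·t = 29.70 A × 12000 s = 356400 C.
n(e⁻) = Q/F = 356400 / 96485 = 3.694 mol.
2 electrons are transferred per H₂ molecule, so n(H₂) = 3.694 / 2 = 1.847 mol.
V = n × V_m = 1.847 × 22.4 = 41.4 L.

41.4 L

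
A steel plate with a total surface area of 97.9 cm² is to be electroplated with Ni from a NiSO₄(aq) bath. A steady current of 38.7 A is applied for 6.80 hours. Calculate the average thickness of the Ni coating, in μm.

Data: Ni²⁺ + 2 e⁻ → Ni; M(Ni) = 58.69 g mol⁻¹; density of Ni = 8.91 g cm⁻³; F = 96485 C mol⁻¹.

Q = I·t = 38.70 × 24480 = 947400 C; n(e⁻) = 9.819 mol.
n(Ni) = n(e⁻)/2 = 4.909 mol, so m = 4.909 × 58.69 = 288.1 g.
Volume = m/ρ = 288.1 / 8.91 = 32.34 cm³.
Thickness = V/A = 32.34 / 97.9 = 0.330 cm = 3300 μm.

3300 μm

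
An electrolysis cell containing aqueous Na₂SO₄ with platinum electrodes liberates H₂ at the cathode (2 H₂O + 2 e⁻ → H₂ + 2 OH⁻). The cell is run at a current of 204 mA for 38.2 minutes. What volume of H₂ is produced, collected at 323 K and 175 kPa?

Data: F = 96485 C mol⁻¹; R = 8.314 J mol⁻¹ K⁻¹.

0.0372 L

Q = I·t = 0.2040 A × 2292.0 s = 467.6 C.
n(e⁻) = Q/F = 467.6 / 96485 = 0.004846 mol.
2 electrons are transferred per H₂ molecule, so n(H₂) = 0.004846 / 2 = 0.002423 mol.
V = nRT/P = (0.002423 × 8.314 × 323) / (175 × 10³ Pa) = 3.72 × 10⁻⁵ m³ = 0.0372 L.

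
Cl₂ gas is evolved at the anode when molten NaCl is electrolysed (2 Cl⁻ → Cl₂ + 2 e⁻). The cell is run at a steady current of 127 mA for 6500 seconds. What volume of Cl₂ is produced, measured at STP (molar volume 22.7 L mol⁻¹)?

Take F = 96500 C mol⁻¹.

0.0971 L

Q = I·t = 0.1270 A × 6500.0 s = 825.5 C.
n(e⁻) = Q/F = 825.5 / 96500 = 0.008554 mol.
2 electrons are transferred per Cl₂ molecule, so n(Cl₂) = 0.008554 / 2 = 0.004277 mol.
V = n × V_m = 0.004277 × 22.7 = 0.0971 L.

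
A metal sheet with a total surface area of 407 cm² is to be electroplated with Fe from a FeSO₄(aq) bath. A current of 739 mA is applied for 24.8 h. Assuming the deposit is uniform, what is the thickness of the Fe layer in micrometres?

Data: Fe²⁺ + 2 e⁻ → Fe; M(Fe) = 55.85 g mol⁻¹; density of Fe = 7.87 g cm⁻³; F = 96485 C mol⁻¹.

59.6 μm

Q = I·t = 0.7390 × 89280 = 65980 C; n(e⁻) = 0.6838 mol.
n(Fe) = n(e⁻)/2 = 0.3419 mol, so m = 0.3419 × 55.85 = 19.10 g.
Volume = m/ρ = 19.10 / 7.87 = 2.426 cm³.
Thickness = V/A = 2.426 / 407 = 0.00596 cm = 59.6 μm.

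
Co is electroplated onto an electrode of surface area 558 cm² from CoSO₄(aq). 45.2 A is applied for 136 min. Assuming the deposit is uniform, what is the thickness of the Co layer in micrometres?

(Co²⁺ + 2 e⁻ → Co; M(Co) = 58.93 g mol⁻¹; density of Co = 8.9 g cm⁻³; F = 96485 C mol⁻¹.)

Q = I·t = 45.20 × 8160.0 = 368800 C; n(e⁻) = 3.823 mol.
n(Co) = n(e⁻)/2 = 1.911 mol, so m = 1.911 × 58.93 = 112.6 g.
Volume = m/ρ = 112.6 / 8.9 = 12.66 cm³.
Thickness = V/A = 12.66 / 558 = 0.0227 cm = 227 μm.

227 μm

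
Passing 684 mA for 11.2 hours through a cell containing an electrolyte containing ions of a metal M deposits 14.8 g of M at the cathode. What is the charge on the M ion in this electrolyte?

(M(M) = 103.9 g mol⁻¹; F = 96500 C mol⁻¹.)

Q = I·t = 0.6840 A × 40320 s = 27580 C, so n(e⁻) = 27580/96500 = 0.2858 mol.
n(M) deposited = 14.8 / 103.9 = 0.1424 mol.
Electrons per atom = n(e⁻)/n(M) = 0.2858 / 0.1424 = 2.01 ≈ 2, so the ion is M²⁺.

+2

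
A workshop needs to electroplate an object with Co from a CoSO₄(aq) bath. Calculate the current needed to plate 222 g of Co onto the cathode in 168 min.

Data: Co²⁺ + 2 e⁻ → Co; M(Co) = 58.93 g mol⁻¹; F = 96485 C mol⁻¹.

n(Co) = 222 / 58.93 = 3.767 mol.
n(e⁻) = 2 × 3.767 = 7.534 mol.
Q = n(e⁻)·F = 7.534 × 96485 = 727000 C.
I = Q/t = 727000 / 10080 s = 72.1 A.

72.1 A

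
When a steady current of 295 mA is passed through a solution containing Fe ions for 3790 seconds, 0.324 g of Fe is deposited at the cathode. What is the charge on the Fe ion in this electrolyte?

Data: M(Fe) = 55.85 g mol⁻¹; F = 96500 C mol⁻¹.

Q = I·t = 0.2950 A × 3790.0 s = 1118 C, so n(e⁻) = 1118/96500 = 0.01159 mol.
n(Fe) deposited = 0.324 / 55.85 = 0.005801 mol.
Electrons per atom = n(e⁻)/n(Fe) = 0.01159 / 0.005801 = 2.00 ≈ 2, so the ion is Fe²⁺.

+2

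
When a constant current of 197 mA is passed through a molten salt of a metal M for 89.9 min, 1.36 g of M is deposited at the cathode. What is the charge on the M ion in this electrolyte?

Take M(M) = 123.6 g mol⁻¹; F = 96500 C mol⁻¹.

Q = I·t = 0.1970 A × 5394.0 s = 1063 C, so n(e⁻) = 1063/96500 = 0.01101 mol.
n(M) deposited = 1.36 / 123.6 = 0.01100 mol.
Electrons per atom = n(e⁻)/n(M) = 0.01101 / 0.01100 = 1.00 ≈ 1, so the ion is M⁺.

+1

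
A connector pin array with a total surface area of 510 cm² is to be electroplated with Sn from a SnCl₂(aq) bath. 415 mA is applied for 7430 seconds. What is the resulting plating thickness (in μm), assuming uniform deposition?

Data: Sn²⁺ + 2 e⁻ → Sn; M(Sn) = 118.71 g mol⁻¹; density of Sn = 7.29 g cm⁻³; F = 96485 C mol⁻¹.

5.10 μm

Q = I·t = 0.4150 × 7430.0 = 3083 C; n(e⁻) = 0.03196 mol.
n(Sn) = n(e⁻)/2 = 0.01598 mol, so m = 0.01598 × 118.71 = 1.897 g.
Volume = m/ρ = 1.897 / 7.29 = 0.2602 cm³.
Thickness = V/A = 0.2602 / 510 = 5.10 × 10⁻⁴ cm = 5.10 μm.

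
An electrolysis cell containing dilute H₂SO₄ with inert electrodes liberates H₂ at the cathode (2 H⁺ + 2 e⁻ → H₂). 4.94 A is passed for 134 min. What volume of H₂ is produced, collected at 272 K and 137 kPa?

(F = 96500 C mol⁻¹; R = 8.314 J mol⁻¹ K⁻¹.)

Q = I·t = 4.940 A × 8040.0 s = 39720 C.
n(e⁻) = Q/F = 39720 / 96500 = 0.4116 mol.
2 electrons are transferred per H₂ molecule, so n(H₂) = 0.4116 / 2 = 0.2058 mol.
V = nRT/P = (0.2058 × 8.314 × 272) / (137 × 10³ Pa) = 0.00340 m³ = 3.40 L.

3.40 L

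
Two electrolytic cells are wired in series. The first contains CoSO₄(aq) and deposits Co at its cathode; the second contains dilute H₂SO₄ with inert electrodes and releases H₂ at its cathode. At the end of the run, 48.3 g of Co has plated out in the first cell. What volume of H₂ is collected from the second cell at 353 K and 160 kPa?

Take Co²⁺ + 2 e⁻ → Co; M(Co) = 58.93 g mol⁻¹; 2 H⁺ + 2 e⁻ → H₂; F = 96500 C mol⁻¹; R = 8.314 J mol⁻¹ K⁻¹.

15.0 L

n(Co) = 48.3 / 58.93 = 0.8196 mol, so n(e⁻) = 2 × 0.8196 = 1.639 mol.
The cells are in series, so the same 1.639 mol of electrons passes through the second cell.
2 H⁺ + 2 e⁻ → H₂ — 2 mol e⁻ per mol H₂, so n(H₂) = 1.639/2 = 0.8196 mol.
V = nRT/P = (0.8196 × 8.314 × 353) / (160 × 10³) = 0.0150 m³ = 15.0 L.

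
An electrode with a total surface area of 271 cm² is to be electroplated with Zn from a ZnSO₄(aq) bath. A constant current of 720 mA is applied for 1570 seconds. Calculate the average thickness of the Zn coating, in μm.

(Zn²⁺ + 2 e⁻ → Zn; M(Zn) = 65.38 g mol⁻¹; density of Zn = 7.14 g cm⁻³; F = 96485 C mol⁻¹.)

Q = I·t = 0.7200 × 1570.0 = 1130 C; n(e⁻) = 0.01172 mol.
n(Zn) = n(e⁻)/2 = 0.005858 mol, so m = 0.005858 × 65.38 = 0.3830 g.
Volume = m/ρ = 0.3830 / 7.14 = 0.05364 cm³.
Thickness = V/A = 0.05364 / 271 = 1.98 × 10⁻⁴ cm = 1.98 μm.

1.98 μm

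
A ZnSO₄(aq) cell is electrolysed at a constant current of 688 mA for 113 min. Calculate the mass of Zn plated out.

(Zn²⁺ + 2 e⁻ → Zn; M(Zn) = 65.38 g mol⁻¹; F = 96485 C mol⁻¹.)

1.58 g

Q = I·t = 0.6880 A × 6780.0 s = 4665 C.
n(e⁻) = Q/F = 4665 / 96485 = 0.04835 mol.
Zn²⁺ + 2 e⁻ → Zn, so n(Zn) = n(e⁻)/2 = 0.02417 mol.
m = n·M = 0.02417 × 65.38 = 1.58 g.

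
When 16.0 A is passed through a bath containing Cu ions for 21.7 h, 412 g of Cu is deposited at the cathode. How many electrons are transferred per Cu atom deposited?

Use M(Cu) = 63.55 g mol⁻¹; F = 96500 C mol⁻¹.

2

Q = I·t = 16.00 A × 78120 s = 1250000 C, so n(e⁻) = 1250000/96500 = 12.95 mol.
n(Cu) deposited = 412 / 63.55 = 6.483 mol.
Electrons per atom = n(e⁻)/n(Cu) = 12.95 / 6.483 = 2.00 ≈ 2, so the ion is Cu²⁺.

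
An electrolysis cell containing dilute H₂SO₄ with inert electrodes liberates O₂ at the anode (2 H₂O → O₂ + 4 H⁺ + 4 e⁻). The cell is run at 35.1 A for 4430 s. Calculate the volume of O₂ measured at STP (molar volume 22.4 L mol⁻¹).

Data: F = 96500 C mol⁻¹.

9.02 L

Q = I·t = 35.10 A × 4430.0 s = 155500 C.
n(e⁻) = Q/F = 155500 / 96500 = 1.611 mol.
4 electrons are transferred per O₂ molecule, so n(O₂) = 1.611 / 4 = 0.4028 mol.
V = n × V_m = 0.4028 × 22.4 = 9.02 L.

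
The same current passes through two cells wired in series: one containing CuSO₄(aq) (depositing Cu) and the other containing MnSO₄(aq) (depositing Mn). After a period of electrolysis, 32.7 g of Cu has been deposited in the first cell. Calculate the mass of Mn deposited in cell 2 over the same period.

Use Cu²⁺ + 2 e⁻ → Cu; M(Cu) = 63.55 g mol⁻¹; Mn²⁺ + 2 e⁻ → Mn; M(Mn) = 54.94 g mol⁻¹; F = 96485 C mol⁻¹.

n(Cu) = 32.7 / 63.55 = 0.5146 mol.
Since Cu²⁺ + 2 e⁻ → Cu, n(e⁻) passed = 2 × 0.5146 = 1.029 mol.
Cells in series carry the same charge, so the same 1.029 mol of electrons passes through cell 2.
Mn²⁺ + 2 e⁻ → Mn, so n(Mn) = 1.029 / 2 = 0.5146 mol.
m(Mn) = 0.5146 × 54.94 = 28.3 g.

28.3 g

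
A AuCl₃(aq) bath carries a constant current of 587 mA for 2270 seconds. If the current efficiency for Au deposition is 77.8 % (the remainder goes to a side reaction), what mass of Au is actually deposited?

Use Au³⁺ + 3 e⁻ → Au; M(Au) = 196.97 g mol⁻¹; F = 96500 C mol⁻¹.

Q = I·t = 0.5870 × 2270.0 = 1332 C.
n(e⁻) = 1332/96500 = 0.01381 mol; theoretically n(Au) = 0.01381/3 = 0.004603 mol, m_theo = 0.9066 g.
At 77.8 % efficiency, m_actual = 0.778 × 0.9066 = 0.705 g.

0.705 g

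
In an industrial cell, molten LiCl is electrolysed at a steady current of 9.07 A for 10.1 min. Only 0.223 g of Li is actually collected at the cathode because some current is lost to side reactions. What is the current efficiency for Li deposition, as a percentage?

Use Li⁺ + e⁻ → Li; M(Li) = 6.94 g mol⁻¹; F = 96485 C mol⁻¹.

Q = I·t = 9.070 × 606.00 = 5496 C; n(e⁻) = 5496/96485 = 0.05697 mol.
Theoretical n(Li) = n(e⁻)/1 = 0.05697 mol, i.e. m_theo = 0.05697 × 6.94 = 0.3953 g.
Efficiency = m_actual / m_theo = 0.223 / 0.3953 = 56.4 %.

56.4 %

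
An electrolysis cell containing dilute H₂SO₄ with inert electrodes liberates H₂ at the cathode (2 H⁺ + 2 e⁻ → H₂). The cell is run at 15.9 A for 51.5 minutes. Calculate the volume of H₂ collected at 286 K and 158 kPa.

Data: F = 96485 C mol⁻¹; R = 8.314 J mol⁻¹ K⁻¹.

Q = I·t = 15.90 A × 3090.0 s = 49130 C.
n(e⁻) = Q/F = 49130 / 96485 = 0.5092 mol.
2 electrons are transferred per H₂ molecule, so n(H₂) = 0.5092 / 2 = 0.2546 mol.
V = nRT/P = (0.2546 × 8.314 × 286) / (158 × 10³ Pa) = 0.00383 m³ = 3.83 L.

3.83 L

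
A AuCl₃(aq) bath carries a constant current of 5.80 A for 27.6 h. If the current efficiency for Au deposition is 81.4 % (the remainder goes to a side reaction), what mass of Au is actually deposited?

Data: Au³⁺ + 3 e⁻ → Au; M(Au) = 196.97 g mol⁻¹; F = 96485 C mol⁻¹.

319 g

Q = I·t = 5.800 × 99360 = 576300 C.
n(e⁻) = 576300/96485 = 5.973 mol; theoretically n(Au) = 5.973/3 = 1.991 mol, m_theo = 392.2 g.
At 81.4 % efficiency, m_actual = 0.814 × 392.2 = 319 g.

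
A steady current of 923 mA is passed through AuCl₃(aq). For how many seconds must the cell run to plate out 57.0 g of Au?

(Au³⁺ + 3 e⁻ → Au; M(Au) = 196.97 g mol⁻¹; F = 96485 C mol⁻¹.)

n(Au) = m/M = 57.0 / 196.97 = 0.2894 mol.
Each Au atom requires 3 electrons, so n(e⁻) = 3 × 0.2894 = 0.8682 mol.
Q = n(e⁻)·F = 0.8682 × 96485 = 83760 C.
t = Q/I = 83760 / 0.9230 A = 90750 s.

90800 s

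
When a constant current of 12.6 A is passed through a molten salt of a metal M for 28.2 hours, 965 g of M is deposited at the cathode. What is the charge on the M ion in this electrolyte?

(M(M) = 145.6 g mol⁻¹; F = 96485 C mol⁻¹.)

Q = I·t = 12.60 A × 101520 s = 1279000 C, so n(e⁻) = 1279000/96485 = 13.26 mol.
n(M) deposited = 965 / 145.6 = 6.628 mol.
Electrons per atom = n(e⁻)/n(M) = 13.26 / 6.628 = 2.00 ≈ 2, so the ion is M²⁺.

+2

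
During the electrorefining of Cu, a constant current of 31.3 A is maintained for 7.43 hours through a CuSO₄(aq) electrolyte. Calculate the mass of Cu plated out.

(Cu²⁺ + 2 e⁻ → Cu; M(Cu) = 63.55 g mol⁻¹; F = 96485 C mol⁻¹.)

Q = I·t = 31.30 A × 26748 s = 837200 C.
n(e⁻) = Q/F = 837200 / 96485 = 8.677 mol.
Cu²⁺ + 2 e⁻ → Cu, so n(Cu) = n(e⁻)/2 = 4.339 mol.
m = n·M = 4.339 × 63.55 = 276 g.

276 g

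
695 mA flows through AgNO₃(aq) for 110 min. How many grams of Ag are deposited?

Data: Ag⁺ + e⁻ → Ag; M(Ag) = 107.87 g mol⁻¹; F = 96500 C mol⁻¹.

Q = I·t = 0.6950 A × 6600.0 s = 4587 C.
n(e⁻) = Q/F = 4587 / 96500 = 0.04753 mol.
Ag⁺ + e⁻ → Ag, so n(Ag) = n(e⁻)/1 = 0.04753 mol.
m = n·M = 0.04753 × 107.87 = 5.13 g.

5.13 g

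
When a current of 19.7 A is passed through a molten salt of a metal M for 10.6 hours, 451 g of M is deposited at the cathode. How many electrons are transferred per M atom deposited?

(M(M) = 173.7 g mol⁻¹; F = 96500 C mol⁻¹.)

Q = I·t = 19.70 A × 38160 s = 751800 C, so n(e⁻) = 751800/96500 = 7.790 mol.
n(M) deposited = 451 / 173.7 = 2.596 mol.
Electrons per atom = n(e⁻)/n(M) = 7.790 / 2.596 = 3.00 ≈ 3, so the ion is M³⁺.

3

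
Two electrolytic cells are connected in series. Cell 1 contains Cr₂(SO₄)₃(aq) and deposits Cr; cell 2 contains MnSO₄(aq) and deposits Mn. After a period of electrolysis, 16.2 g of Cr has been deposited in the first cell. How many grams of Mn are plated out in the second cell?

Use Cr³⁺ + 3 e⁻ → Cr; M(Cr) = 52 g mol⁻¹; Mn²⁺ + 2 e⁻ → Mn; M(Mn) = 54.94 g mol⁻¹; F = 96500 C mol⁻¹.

25.7 g

n(Cr) = 16.2 / 52 = 0.3115 mol.
Since Cr³⁺ + 3 e⁻ → Cr, n(e⁻) passed = 3 × 0.3115 = 0.9346 mol.
Cells in series carry the same charge, so the same 0.9346 mol of electrons passes through cell 2.
Mn²⁺ + 2 e⁻ → Mn, so n(Mn) = 0.9346 / 2 = 0.4673 mol.
m(Mn) = 0.4673 × 54.94 = 25.7 g.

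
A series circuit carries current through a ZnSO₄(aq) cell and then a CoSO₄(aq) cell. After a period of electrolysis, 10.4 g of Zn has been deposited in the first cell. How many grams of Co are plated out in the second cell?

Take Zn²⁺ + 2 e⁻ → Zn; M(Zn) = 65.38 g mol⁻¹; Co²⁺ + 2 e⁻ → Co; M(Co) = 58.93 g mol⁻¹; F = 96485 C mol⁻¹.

9.37 g

n(Zn) = 10.4 / 65.38 = 0.1591 mol.
Since Zn²⁺ + 2 e⁻ → Zn, n(e⁻) passed = 2 × 0.1591 = 0.3181 mol.
Cells in series carry the same charge, so the same 0.3181 mol of electrons passes through cell 2.
Co²⁺ + 2 e⁻ → Co, so n(Co) = 0.3181 / 2 = 0.1591 mol.
m(Co) = 0.1591 × 58.93 = 9.37 g.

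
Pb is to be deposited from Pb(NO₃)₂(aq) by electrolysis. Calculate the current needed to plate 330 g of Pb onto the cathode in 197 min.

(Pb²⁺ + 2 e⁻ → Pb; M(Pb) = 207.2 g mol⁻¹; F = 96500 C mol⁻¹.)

26.0 A

n(Pb) = 330 / 207.2 = 1.593 mol.
n(e⁻) = 2 × 1.593 = 3.185 mol.
Q = n(e⁻)·F = 3.185 × 96500 = 307400 C.
I = Q/t = 307400 / 11820 s = 26.0 A.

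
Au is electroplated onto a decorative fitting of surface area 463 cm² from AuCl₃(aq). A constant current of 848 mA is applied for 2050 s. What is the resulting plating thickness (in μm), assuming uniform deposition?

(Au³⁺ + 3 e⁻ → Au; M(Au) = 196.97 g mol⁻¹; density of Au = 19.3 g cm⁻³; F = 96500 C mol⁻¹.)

Q = I·t = 0.8480 × 2050.0 = 1738 C; n(e⁻) = 0.01801 mol.
n(Au) = n(e⁻)/3 = 0.006005 mol, so m = 0.006005 × 196.97 = 1.183 g.
Volume = m/ρ = 1.183 / 19.3 = 0.06128 cm³.
Thickness = V/A = 0.06128 / 463 = 1.32 × 10⁻⁴ cm = 1.32 μm.

1.32 μm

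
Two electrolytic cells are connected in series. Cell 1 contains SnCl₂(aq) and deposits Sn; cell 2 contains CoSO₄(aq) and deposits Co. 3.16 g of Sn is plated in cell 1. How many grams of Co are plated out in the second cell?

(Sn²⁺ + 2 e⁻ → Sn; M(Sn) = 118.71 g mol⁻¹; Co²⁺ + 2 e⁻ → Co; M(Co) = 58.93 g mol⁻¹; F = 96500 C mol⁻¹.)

1.57 g

n(Sn) = 3.16 / 118.71 = 0.02662 mol.
Since Sn²⁺ + 2 e⁻ → Sn, n(e⁻) passed = 2 × 0.02662 = 0.05324 mol.
Cells in series carry the same charge, so the same 0.05324 mol of electrons passes through cell 2.
Co²⁺ + 2 e⁻ → Co, so n(Co) = 0.05324 / 2 = 0.02662 mol.
m(Co) = 0.02662 × 58.93 = 1.57 g.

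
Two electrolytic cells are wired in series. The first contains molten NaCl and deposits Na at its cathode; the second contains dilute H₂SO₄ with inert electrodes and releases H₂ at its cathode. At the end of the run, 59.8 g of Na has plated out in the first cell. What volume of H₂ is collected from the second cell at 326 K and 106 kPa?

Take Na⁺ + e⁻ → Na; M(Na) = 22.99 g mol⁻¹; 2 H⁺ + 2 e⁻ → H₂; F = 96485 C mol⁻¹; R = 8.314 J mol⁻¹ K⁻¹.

33.3 L

n(Na) = 59.8 / 22.99 = 2.601 mol, so n(e⁻) = 1 × 2.601 = 2.601 mol.
The cells are in series, so the same 2.601 mol of electrons passes through the second cell.
2 H⁺ + 2 e⁻ → H₂ — 2 mol e⁻ per mol H₂, so n(H₂) = 2.601/2 = 1.301 mol.
V = nRT/P = (1.301 × 8.314 × 326) / (106 × 10³) = 0.0333 m³ = 33.3 L.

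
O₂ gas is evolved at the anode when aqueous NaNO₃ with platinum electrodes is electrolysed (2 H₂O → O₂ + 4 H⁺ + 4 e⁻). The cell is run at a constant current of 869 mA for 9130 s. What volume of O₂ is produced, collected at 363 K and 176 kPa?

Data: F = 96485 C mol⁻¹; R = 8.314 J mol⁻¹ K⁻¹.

0.353 L

Q = I·t = 0.8690 A × 9130.0 s = 7934 C.
n(e⁻) = Q/F = 7934 / 96485 = 0.08223 mol.
4 electrons are transferred per O₂ molecule, so n(O₂) = 0.08223 / 4 = 0.02056 mol.
V = nRT/P = (0.02056 × 8.314 × 363) / (176 × 10³ Pa) = 3.53 × 10⁻⁴ m³ = 0.353 L.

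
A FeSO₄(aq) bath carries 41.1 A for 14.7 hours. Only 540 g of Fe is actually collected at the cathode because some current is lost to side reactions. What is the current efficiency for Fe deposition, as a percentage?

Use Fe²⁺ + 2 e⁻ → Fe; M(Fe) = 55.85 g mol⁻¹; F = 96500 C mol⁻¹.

85.8 %

Q = I·t = 41.10 × 52920 = 2175000 C; n(e⁻) = 2175000/96500 = 22.54 mol.
Theoretical n(Fe) = n(e⁻)/2 = 11.27 mol, i.e. m_theo = 11.27 × 55.85 = 629.4 g.
Efficiency = m_actual / m_theo = 540 / 629.4 = 85.8 %.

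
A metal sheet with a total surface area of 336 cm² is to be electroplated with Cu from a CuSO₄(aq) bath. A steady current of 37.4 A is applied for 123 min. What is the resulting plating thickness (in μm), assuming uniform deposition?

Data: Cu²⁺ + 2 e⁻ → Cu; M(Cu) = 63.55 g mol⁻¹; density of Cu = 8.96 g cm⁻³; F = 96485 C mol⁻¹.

Q = I·t = 37.40 × 7380.0 = 276000 C; n(e⁻) = 2.861 mol.
n(Cu) = n(e⁻)/2 = 1.430 mol, so m = 1.430 × 63.55 = 90.90 g.
Volume = m/ρ = 90.90 / 8.96 = 10.14 cm³.
Thickness = V/A = 10.14 / 336 = 0.0302 cm = 302 μm.

302 μm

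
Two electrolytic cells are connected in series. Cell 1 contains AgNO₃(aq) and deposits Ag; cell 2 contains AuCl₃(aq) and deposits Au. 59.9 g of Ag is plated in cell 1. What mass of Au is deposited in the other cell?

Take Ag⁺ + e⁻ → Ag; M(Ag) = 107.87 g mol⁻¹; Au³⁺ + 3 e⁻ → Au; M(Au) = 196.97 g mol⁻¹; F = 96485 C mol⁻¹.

n(Ag) = 59.9 / 107.87 = 0.5553 mol.
Since Ag⁺ + e⁻ → Ag, n(e⁻) passed = 1 × 0.5553 = 0.5553 mol.
Cells in series carry the same charge, so the same 0.5553 mol of electrons passes through cell 2.
Au³⁺ + 3 e⁻ → Au, so n(Au) = 0.5553 / 3 = 0.1851 mol.
m(Au) = 0.1851 × 196.97 = 36.5 g.

36.5 g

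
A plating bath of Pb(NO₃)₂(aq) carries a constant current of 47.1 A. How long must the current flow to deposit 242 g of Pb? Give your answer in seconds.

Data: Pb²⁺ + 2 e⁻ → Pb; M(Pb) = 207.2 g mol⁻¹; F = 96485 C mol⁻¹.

4790 s

n(Pb) = m/M = 242 / 207.2 = 1.168 mol.
Each Pb atom requires 2 electrons, so n(e⁻) = 2 × 1.168 = 2.336 mol.
Q = n(e⁻)·F = 2.336 × 96485 = 225400 C.
t = Q/I = 225400 / 47.10 A = 4785 s.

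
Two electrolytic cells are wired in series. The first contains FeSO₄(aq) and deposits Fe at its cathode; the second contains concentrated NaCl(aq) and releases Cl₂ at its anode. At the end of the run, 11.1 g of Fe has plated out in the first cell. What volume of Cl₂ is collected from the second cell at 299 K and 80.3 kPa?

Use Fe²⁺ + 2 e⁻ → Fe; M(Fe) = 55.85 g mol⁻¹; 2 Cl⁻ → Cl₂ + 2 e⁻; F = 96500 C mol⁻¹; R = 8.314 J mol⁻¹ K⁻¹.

6.15 L

n(Fe) = 11.1 / 55.85 = 0.1987 mol, so n(e⁻) = 2 × 0.1987 = 0.3975 mol.
The cells are in series, so the same 0.3975 mol of electrons passes through the second cell.
2 Cl⁻ → Cl₂ + 2 e⁻ — 2 mol e⁻ per mol Cl₂, so n(Cl₂) = 0.3975/2 = 0.1987 mol.
V = nRT/P = (0.1987 × 8.314 × 299) / (80.3 × 10³) = 0.00615 m³ = 6.15 L.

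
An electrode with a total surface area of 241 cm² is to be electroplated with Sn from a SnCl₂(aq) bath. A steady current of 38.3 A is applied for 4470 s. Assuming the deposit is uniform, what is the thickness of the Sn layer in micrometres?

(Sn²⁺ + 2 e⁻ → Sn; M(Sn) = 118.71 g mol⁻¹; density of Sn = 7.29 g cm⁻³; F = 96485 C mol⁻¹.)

Q = I·t = 38.30 × 4470.0 = 171200 C; n(e⁻) = 1.774 mol.
n(Sn) = n(e⁻)/2 = 0.8872 mol, so m = 0.8872 × 118.71 = 105.3 g.
Volume = m/ρ = 105.3 / 7.29 = 14.45 cm³.
Thickness = V/A = 14.45 / 241 = 0.0599 cm = 599 μm.

599 μm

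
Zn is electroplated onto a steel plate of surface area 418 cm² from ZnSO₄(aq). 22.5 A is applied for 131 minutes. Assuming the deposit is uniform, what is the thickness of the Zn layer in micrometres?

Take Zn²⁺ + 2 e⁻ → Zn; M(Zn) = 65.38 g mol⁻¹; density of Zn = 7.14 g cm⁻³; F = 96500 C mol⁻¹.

201 μm

Q = I·t = 22.50 × 7860.0 = 176800 C; n(e⁻) = 1.833 mol.
n(Zn) = n(e⁻)/2 = 0.9163 mol, so m = 0.9163 × 65.38 = 59.91 g.
Volume = m/ρ = 59.91 / 7.14 = 8.391 cm³.
Thickness = V/A = 8.391 / 418 = 0.0201 cm = 201 μm.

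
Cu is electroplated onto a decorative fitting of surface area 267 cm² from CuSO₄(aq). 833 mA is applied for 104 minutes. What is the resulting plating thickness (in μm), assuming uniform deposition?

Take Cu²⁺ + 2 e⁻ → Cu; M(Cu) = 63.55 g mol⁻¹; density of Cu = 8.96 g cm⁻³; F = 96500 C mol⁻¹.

Q = I·t = 0.8330 × 6240.0 = 5198 C; n(e⁻) = 0.05386 mol.
n(Cu) = n(e⁻)/2 = 0.02693 mol, so m = 0.02693 × 63.55 = 1.712 g.
Volume = m/ρ = 1.712 / 8.96 = 0.1910 cm³.
Thickness = V/A = 0.1910 / 267 = 7.15 × 10⁻⁴ cm = 7.15 μm.

7.15 μm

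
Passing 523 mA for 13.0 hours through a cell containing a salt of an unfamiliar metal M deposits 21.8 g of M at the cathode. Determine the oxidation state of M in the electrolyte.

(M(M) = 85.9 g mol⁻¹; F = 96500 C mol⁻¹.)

+1

Q = I·t = 0.5230 A × 46800 s = 24480 C, so n(e⁻) = 24480/96500 = 0.2536 mol.
n(M) deposited = 21.8 / 85.9 = 0.2538 mol.
Electrons per atom = n(e⁻)/n(M) = 0.2536 / 0.2538 = 0.999 ≈ 1, so the ion is M⁺.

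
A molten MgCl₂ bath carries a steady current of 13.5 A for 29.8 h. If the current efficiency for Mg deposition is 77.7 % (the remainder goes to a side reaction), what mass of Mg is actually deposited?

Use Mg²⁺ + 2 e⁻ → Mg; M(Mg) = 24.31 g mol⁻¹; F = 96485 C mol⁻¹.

142 g

Q = I·t = 13.50 × 107280 = 1448000 C.
n(e⁻) = 1448000/96485 = 15.01 mol; theoretically n(Mg) = 15.01/2 = 7.505 mol, m_theo = 182.5 g.
At 77.7 % efficiency, m_actual = 0.777 × 182.5 = 142 g.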